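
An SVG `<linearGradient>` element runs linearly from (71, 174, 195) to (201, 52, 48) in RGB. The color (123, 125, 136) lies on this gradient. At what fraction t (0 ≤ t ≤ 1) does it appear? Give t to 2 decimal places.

Invert the lerp on the B channel (largest span, 147): t = (136 − 195) / (48 − 195) = -59/-147 = 0.40136.
Check on R: (123 − 71)/(201 − 71) = 0.4 ✓

0.40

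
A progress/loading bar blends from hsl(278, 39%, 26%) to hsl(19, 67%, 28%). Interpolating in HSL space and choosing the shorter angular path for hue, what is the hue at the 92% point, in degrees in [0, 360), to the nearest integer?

Hue: 19 − 278 = -259°, but |-259| > 180 so the shorter arc goes the other way: Δh = -259 + 360 = 101°.
H = 278 + 0.92 × (101) = 370.92 → 371 → 371 mod 360 = 11°

11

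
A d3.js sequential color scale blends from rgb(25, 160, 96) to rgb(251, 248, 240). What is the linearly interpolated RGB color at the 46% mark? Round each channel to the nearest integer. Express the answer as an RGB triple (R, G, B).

(129, 200, 162)

46% corresponds to t = 0.46.
R = 25 + 0.46 × (251 − 25) = 25 + 0.46 × 226 = 128.96 → 129
G = 160 + 0.46 × (248 − 160) = 160 + 0.46 × 88 = 200.48 → 200
B = 96 + 0.46 × (240 − 96) = 96 + 0.46 × 144 = 162.24 → 162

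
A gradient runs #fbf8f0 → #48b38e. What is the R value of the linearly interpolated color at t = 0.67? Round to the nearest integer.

R₁ = 251 (from #fbf8f0), R₂ = 72 (from #48b38e).
R = 251 + 0.67 × (72 − 251) = 131.07 → 131

131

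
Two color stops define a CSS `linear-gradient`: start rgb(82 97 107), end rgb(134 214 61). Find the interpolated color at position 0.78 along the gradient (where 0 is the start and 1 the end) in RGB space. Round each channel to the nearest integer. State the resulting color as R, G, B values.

R = 82 + 0.78 × (134 − 82) = 82 + 0.78 × 52 = 122.56 → 123
G = 97 + 0.78 × (214 − 97) = 97 + 0.78 × 117 = 188.26 → 188
B = 107 + 0.78 × (61 − 107) = 107 + 0.78 × -46 = 71.12 → 71

(123, 188, 71)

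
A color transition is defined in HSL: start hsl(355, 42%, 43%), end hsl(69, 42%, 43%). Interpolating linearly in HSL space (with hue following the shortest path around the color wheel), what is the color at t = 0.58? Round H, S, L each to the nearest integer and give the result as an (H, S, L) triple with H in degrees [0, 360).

Hue: 69 − 355 = -286°, but |-286| > 180 so the shorter arc goes the other way: Δh = -286 + 360 = 74°.
H = 355 + 0.58 × (74) = 397.92 → 398 → 398 mod 360 = 38°
S = 42 + 0.58 × (42 − 42) = 42 → 42%
L = 43 + 0.58 × (43 − 43) = 43 → 43%

(38, 42, 43)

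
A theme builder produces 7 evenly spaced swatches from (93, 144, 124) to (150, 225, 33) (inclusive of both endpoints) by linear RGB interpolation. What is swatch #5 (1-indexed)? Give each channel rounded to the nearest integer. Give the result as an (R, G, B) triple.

With 7 swatches and endpoints inclusive, swatch 5 sits at t = (5 − 1)/(7 − 1) = 4/6 ≈ 0.6667.
R = 93 + 0.6667 × (150 − 93) = 131.002 → 131
G = 144 + 0.6667 × (225 − 144) = 198.003 → 198
B = 124 + 0.6667 × (33 − 124) = 63.33 → 63

(131, 198, 63)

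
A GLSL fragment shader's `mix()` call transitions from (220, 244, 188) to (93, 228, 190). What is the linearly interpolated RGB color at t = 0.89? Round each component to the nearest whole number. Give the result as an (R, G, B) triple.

(107, 230, 190)

R = 220 + 0.89 × (93 − 220) = 220 + 0.89 × -127 = 106.97 → 107
G = 244 + 0.89 × (228 − 244) = 244 + 0.89 × -16 = 229.76 → 230
B = 188 + 0.89 × (190 − 188) = 188 + 0.89 × 2 = 189.78 → 190
So the blended color is (107, 230, 190), about #6be6be.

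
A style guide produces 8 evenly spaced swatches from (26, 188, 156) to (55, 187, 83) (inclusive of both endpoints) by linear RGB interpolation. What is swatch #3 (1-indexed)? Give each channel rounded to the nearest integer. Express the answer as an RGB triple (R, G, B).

(34, 188, 135)

With 8 swatches and endpoints inclusive, swatch 3 sits at t = (3 − 1)/(8 − 1) = 2/7 ≈ 0.2857.
R = 26 + 0.2857 × (55 − 26) = 34.285 → 34
G = 188 + 0.2857 × (187 − 188) = 187.714 → 188
B = 156 + 0.2857 × (83 − 156) = 135.144 → 135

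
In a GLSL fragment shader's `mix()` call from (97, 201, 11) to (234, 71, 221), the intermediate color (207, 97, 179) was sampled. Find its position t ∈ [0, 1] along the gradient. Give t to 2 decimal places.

Invert the lerp on the B channel (largest span, 210): t = (179 − 11) / (221 − 11) = 168/210 = 0.8.
Check on R: (207 − 97)/(234 − 97) = 0.8029 ✓

0.80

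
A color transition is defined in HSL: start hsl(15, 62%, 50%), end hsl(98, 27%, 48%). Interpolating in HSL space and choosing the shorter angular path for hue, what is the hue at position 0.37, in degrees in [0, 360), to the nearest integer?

Hue arc: Δh = 98 − 15 = 83° (|Δh| ≤ 180, already the shorter path).
H = 15 + 0.37 × (83) = 45.71 → 46°

46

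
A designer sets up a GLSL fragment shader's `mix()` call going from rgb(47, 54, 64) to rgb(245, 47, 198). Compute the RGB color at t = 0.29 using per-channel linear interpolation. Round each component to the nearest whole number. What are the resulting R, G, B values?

R = 47 + 0.29 × (245 − 47) = 47 + 0.29 × 198 = 104.42 → 104
G = 54 + 0.29 × (47 − 54) = 54 + 0.29 × -7 = 51.97 → 52
B = 64 + 0.29 × (198 − 64) = 64 + 0.29 × 134 = 102.86 → 103
So the blended color is (104, 52, 103), about #683467.

(104, 52, 103)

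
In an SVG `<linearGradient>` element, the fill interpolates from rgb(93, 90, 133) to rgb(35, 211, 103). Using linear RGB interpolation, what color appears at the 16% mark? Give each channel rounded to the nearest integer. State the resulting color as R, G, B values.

(84, 109, 128)

16% corresponds to t = 0.16.
R = 93 + 0.16 × (35 − 93) = 93 + 0.16 × -58 = 83.72 → 84
G = 90 + 0.16 × (211 − 90) = 90 + 0.16 × 121 = 109.36 → 109
B = 133 + 0.16 × (103 − 133) = 133 + 0.16 × -30 = 128.2 → 128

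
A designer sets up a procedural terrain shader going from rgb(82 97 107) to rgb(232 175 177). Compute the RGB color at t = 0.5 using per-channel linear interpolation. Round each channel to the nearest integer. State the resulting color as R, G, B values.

(157, 136, 142)

R = 82 + 0.5 × (232 − 82) = 82 + 0.5 × 150 = 157 → 157
G = 97 + 0.5 × (175 − 97) = 97 + 0.5 × 78 = 136 → 136
B = 107 + 0.5 × (177 − 107) = 107 + 0.5 × 70 = 142 → 142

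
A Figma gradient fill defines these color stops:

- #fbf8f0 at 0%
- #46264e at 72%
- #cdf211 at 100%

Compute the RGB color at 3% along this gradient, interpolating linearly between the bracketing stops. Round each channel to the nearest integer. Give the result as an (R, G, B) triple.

(243, 239, 233)

3% lies between the 0% and 72% stops, so the local fraction is t = (3 − 0)/(72 − 0) = 3/72 ≈ 0.0417.
#fbf8f0 → (251, 248, 240); #46264e → (70, 38, 78).
R = 251 + 0.0417 × (70 − 251) = 243.452 → 243
G = 248 + 0.0417 × (38 − 248) = 239.243 → 239
B = 240 + 0.0417 × (78 − 240) = 233.245 → 233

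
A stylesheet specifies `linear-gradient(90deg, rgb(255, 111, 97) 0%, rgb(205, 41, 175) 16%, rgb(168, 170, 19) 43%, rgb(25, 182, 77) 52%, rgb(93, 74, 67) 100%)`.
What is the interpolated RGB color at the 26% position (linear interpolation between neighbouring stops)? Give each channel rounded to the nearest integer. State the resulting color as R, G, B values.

(191, 89, 117)

26% lies between the 16% and 43% stops, so the local fraction is t = (26 − 16)/(43 − 16) = 10/27 ≈ 0.3704.
R = 205 + 0.3704 × (168 − 205) = 191.295 → 191
G = 41 + 0.3704 × (170 − 41) = 88.782 → 89
B = 175 + 0.3704 × (19 − 175) = 117.218 → 117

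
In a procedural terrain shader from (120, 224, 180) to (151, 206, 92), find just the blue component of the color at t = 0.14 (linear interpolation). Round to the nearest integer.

B = 180 + 0.14 × (92 − 180) = 167.68 → 168

168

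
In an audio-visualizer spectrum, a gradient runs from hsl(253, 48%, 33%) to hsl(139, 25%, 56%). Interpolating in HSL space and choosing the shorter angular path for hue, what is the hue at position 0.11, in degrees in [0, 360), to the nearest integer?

240

Hue arc: Δh = 139 − 253 = -114° (|Δh| ≤ 180, already the shorter path).
H = 253 + 0.11 × (-114) = 240.46 → 240°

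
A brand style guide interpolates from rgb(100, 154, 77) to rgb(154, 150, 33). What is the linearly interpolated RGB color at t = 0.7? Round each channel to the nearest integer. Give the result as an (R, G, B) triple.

R = 100 + 0.7 × (154 − 100) = 100 + 0.7 × 54 = 137.8 → 138
G = 154 + 0.7 × (150 − 154) = 154 + 0.7 × -4 = 151.2 → 151
B = 77 + 0.7 × (33 − 77) = 77 + 0.7 × -44 = 46.2 → 46

(138, 151, 46)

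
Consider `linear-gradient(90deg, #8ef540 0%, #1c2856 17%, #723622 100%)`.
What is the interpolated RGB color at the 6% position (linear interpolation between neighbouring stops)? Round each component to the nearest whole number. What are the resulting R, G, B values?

(102, 173, 72)

6% lies between the 0% and 17% stops, so the local fraction is t = (6 − 0)/(17 − 0) = 6/17 ≈ 0.3529.
#8ef540 → (142, 245, 64); #1c2856 → (28, 40, 86).
R = 142 + 0.3529 × (28 − 142) = 101.769 → 102
G = 245 + 0.3529 × (40 − 245) = 172.656 → 173
B = 64 + 0.3529 × (86 − 64) = 71.764 → 72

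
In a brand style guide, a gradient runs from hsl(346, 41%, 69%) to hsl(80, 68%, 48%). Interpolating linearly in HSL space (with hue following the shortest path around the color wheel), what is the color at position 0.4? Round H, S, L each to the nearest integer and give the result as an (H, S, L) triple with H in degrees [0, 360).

Hue: 80 − 346 = -266°, but |-266| > 180 so the shorter arc goes the other way: Δh = -266 + 360 = 94°.
H = 346 + 0.4 × (94) = 383.6 → 384 → 384 mod 360 = 24°
S = 41 + 0.4 × (68 − 41) = 51.8 → 52%
L = 69 + 0.4 × (48 − 69) = 60.6 → 61%

(24, 52, 61)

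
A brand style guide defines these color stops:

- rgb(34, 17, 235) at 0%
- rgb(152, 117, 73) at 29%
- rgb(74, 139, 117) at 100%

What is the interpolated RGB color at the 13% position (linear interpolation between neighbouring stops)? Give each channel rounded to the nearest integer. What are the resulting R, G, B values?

(87, 62, 162)

13% lies between the 0% and 29% stops, so the local fraction is t = (13 − 0)/(29 − 0) = 13/29 ≈ 0.4483.
R = 34 + 0.4483 × (152 − 34) = 86.899 → 87
G = 17 + 0.4483 × (117 − 17) = 61.83 → 62
B = 235 + 0.4483 × (73 − 235) = 162.375 → 162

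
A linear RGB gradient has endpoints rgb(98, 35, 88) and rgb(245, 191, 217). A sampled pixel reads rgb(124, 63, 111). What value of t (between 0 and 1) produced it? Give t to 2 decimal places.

Invert the lerp on the G channel (largest span, 156): t = (63 − 35) / (191 − 35) = 28/156 = 0.17949.
Check on R: (124 − 98)/(245 − 98) = 0.1769 ✓

0.18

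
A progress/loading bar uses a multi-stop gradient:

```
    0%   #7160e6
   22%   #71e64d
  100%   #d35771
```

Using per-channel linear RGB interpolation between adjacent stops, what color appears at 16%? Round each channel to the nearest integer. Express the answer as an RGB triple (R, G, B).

(113, 193, 119)

16% lies between the 0% and 22% stops, so the local fraction is t = (16 − 0)/(22 − 0) = 16/22 ≈ 0.7273.
#7160e6 → (113, 96, 230); #71e64d → (113, 230, 77).
R = 113 + 0.7273 × (113 − 113) = 113 → 113
G = 96 + 0.7273 × (230 − 96) = 193.458 → 193
B = 230 + 0.7273 × (77 − 230) = 118.723 → 119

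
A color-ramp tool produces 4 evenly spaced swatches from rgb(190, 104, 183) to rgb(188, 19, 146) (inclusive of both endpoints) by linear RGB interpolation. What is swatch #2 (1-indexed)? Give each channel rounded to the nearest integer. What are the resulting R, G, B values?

(189, 76, 171)

With 4 swatches and endpoints inclusive, swatch 2 sits at t = (2 − 1)/(4 − 1) = 1/3 ≈ 0.3333.
R = 190 + 0.3333 × (188 − 190) = 189.333 → 189
G = 104 + 0.3333 × (19 − 104) = 75.669 → 76
B = 183 + 0.3333 × (146 − 183) = 170.668 → 171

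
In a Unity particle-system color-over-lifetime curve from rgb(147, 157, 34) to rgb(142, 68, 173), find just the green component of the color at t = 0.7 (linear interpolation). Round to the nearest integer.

95

G = 157 + 0.7 × (68 − 157) = 94.7 → 95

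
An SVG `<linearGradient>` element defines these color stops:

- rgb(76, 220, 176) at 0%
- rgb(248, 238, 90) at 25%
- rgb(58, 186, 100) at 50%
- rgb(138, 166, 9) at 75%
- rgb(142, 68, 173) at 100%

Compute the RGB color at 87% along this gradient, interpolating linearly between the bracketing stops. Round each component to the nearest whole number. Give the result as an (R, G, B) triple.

(140, 119, 88)

87% lies between the 75% and 100% stops, so the local fraction is t = (87 − 75)/(100 − 75) = 12/25 ≈ 0.48.
R = 138 + 0.48 × (142 − 138) = 139.92 → 140
G = 166 + 0.48 × (68 − 166) = 118.96 → 119
B = 9 + 0.48 × (173 − 9) = 87.72 → 88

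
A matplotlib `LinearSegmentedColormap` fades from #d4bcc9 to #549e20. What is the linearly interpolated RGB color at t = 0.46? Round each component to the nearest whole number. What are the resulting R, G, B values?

#d4bcc9 → (212, 188, 201); #549e20 → (84, 158, 32).
R = 212 + 0.46 × (84 − 212) = 212 + 0.46 × -128 = 153.12 → 153
G = 188 + 0.46 × (158 − 188) = 188 + 0.46 × -30 = 174.2 → 174
B = 201 + 0.46 × (32 − 201) = 201 + 0.46 × -169 = 123.26 → 123

(153, 174, 123)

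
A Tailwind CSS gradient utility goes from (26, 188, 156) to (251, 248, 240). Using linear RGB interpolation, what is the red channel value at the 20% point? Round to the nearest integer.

71

R = 26 + 0.2 × (251 − 26) = 71 → 71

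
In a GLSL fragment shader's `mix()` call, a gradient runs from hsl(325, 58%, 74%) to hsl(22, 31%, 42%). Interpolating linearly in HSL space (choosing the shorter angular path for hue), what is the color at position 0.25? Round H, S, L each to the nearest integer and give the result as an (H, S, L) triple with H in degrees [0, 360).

(339, 51, 66)

Hue: 22 − 325 = -303°, but |-303| > 180 so the shorter arc goes the other way: Δh = -303 + 360 = 57°.
H = 325 + 0.25 × (57) = 339.25 → 339°
S = 58 + 0.25 × (31 − 58) = 51.25 → 51%
L = 74 + 0.25 × (42 − 74) = 66 → 66%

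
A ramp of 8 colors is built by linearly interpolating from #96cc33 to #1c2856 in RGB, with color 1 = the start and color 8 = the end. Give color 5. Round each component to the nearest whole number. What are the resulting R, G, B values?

With 8 swatches and endpoints inclusive, swatch 5 sits at t = (5 − 1)/(8 − 1) = 4/7 ≈ 0.5714.
#96cc33 → (150, 204, 51); #1c2856 → (28, 40, 86).
R = 150 + 0.5714 × (28 − 150) = 80.289 → 80
G = 204 + 0.5714 × (40 − 204) = 110.29 → 110
B = 51 + 0.5714 × (86 − 51) = 70.999 → 71

(80, 110, 71)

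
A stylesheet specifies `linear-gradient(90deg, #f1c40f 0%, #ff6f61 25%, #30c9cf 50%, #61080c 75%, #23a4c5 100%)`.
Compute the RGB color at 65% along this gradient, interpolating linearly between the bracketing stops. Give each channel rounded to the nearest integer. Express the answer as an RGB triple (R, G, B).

65% lies between the 50% and 75% stops, so the local fraction is t = (65 − 50)/(75 − 50) = 15/25 ≈ 0.6.
#30c9cf → (48, 201, 207); #61080c → (97, 8, 12).
R = 48 + 0.6 × (97 − 48) = 77.4 → 77
G = 201 + 0.6 × (8 − 201) = 85.2 → 85
B = 207 + 0.6 × (12 − 207) = 90 → 90

(77, 85, 90)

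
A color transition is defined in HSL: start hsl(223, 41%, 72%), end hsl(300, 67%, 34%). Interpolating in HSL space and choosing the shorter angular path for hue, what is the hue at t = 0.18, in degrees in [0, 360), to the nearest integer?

237

Hue arc: Δh = 300 − 223 = 77° (|Δh| ≤ 180, already the shorter path).
H = 223 + 0.18 × (77) = 236.86 → 237°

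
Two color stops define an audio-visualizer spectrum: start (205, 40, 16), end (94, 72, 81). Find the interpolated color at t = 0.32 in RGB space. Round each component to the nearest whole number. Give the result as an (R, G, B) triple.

(169, 50, 37)

R = 205 + 0.32 × (94 − 205) = 205 + 0.32 × -111 = 169.48 → 169
G = 40 + 0.32 × (72 − 40) = 40 + 0.32 × 32 = 50.24 → 50
B = 16 + 0.32 × (81 − 16) = 16 + 0.32 × 65 = 36.8 → 37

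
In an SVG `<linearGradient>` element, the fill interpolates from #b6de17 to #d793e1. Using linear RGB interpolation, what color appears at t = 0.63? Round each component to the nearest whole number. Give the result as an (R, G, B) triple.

#b6de17 → (182, 222, 23); #d793e1 → (215, 147, 225).
R = 182 + 0.63 × (215 − 182) = 182 + 0.63 × 33 = 202.79 → 203
G = 222 + 0.63 × (147 − 222) = 222 + 0.63 × -75 = 174.75 → 175
B = 23 + 0.63 × (225 − 23) = 23 + 0.63 × 202 = 150.26 → 150

(203, 175, 150)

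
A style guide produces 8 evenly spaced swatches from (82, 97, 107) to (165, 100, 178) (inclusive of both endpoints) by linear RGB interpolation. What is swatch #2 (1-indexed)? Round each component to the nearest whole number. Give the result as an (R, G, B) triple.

(94, 97, 117)

With 8 swatches and endpoints inclusive, swatch 2 sits at t = (2 − 1)/(8 − 1) = 1/7 ≈ 0.1429.
R = 82 + 0.1429 × (165 − 82) = 93.861 → 94
G = 97 + 0.1429 × (100 − 97) = 97.429 → 97
B = 107 + 0.1429 × (178 − 107) = 117.146 → 117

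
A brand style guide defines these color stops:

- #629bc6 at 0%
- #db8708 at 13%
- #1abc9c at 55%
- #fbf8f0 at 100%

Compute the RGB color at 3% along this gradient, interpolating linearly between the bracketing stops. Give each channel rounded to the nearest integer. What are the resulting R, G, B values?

3% lies between the 0% and 13% stops, so the local fraction is t = (3 − 0)/(13 − 0) = 3/13 ≈ 0.2308.
#629bc6 → (98, 155, 198); #db8708 → (219, 135, 8).
R = 98 + 0.2308 × (219 − 98) = 125.927 → 126
G = 155 + 0.2308 × (135 − 155) = 150.384 → 150
B = 198 + 0.2308 × (8 − 198) = 154.148 → 154

(126, 150, 154)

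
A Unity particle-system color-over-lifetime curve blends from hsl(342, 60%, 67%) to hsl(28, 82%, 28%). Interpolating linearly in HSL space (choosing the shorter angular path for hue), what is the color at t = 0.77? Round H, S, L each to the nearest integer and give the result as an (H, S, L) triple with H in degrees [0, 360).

Hue: 28 − 342 = -314°, but |-314| > 180 so the shorter arc goes the other way: Δh = -314 + 360 = 46°.
H = 342 + 0.77 × (46) = 377.42 → 377 → 377 mod 360 = 17°
S = 60 + 0.77 × (82 − 60) = 76.94 → 77%
L = 67 + 0.77 × (28 − 67) = 36.97 → 37%

(17, 77, 37)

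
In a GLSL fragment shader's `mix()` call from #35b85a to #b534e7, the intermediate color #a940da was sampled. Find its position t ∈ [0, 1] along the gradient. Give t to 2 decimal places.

0.91

Invert the lerp on the B channel (largest span, 141): t = (218 − 90) / (231 − 90) = 128/141 = 0.9078.
Check on R: (169 − 53)/(181 − 53) = 0.9062 ✓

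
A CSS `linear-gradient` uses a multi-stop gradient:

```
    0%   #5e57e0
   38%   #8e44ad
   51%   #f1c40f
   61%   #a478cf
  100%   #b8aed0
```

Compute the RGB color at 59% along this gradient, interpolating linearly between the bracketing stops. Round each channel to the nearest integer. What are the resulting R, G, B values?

(179, 135, 169)

59% lies between the 51% and 61% stops, so the local fraction is t = (59 − 51)/(61 − 51) = 8/10 ≈ 0.8.
#f1c40f → (241, 196, 15); #a478cf → (164, 120, 207).
R = 241 + 0.8 × (164 − 241) = 179.4 → 179
G = 196 + 0.8 × (120 − 196) = 135.2 → 135
B = 15 + 0.8 × (207 − 15) = 168.6 → 169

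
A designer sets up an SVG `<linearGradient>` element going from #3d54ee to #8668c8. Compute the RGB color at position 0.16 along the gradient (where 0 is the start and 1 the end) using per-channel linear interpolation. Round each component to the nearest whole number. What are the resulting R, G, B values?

(73, 87, 232)

#3d54ee → (61, 84, 238); #8668c8 → (134, 104, 200).
R = 61 + 0.16 × (134 − 61) = 61 + 0.16 × 73 = 72.68 → 73
G = 84 + 0.16 × (104 − 84) = 84 + 0.16 × 20 = 87.2 → 87
B = 238 + 0.16 × (200 − 238) = 238 + 0.16 × -38 = 231.92 → 232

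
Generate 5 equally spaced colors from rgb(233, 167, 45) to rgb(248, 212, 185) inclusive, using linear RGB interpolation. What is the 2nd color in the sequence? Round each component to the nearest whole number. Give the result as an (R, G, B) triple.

With 5 swatches and endpoints inclusive, swatch 2 sits at t = (2 − 1)/(5 − 1) = 1/4 ≈ 0.25.
R = 233 + 0.25 × (248 − 233) = 236.75 → 237
G = 167 + 0.25 × (212 − 167) = 178.25 → 178
B = 45 + 0.25 × (185 − 45) = 80 → 80

(237, 178, 80)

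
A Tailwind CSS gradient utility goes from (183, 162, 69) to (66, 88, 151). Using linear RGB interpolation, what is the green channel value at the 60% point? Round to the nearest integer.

G = 162 + 0.6 × (88 − 162) = 117.6 → 118

118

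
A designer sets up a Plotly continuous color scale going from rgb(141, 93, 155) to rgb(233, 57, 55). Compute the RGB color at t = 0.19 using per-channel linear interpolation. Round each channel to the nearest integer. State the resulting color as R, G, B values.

(158, 86, 136)

R = 141 + 0.19 × (233 − 141) = 141 + 0.19 × 92 = 158.48 → 158
G = 93 + 0.19 × (57 − 93) = 93 + 0.19 × -36 = 86.16 → 86
B = 155 + 0.19 × (55 − 155) = 155 + 0.19 × -100 = 136 → 136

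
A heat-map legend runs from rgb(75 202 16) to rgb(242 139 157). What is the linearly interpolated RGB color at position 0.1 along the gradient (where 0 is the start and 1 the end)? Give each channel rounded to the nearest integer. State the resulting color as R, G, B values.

R = 75 + 0.1 × (242 − 75) = 75 + 0.1 × 167 = 91.7 → 92
G = 202 + 0.1 × (139 − 202) = 202 + 0.1 × -63 = 195.7 → 196
B = 16 + 0.1 × (157 − 16) = 16 + 0.1 × 141 = 30.1 → 30

(92, 196, 30)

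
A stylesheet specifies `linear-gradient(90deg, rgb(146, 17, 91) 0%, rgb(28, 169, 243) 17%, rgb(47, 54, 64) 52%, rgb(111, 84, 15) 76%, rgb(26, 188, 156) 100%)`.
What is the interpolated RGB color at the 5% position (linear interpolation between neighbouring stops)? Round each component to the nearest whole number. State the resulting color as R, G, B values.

(111, 62, 136)

5% lies between the 0% and 17% stops, so the local fraction is t = (5 − 0)/(17 − 0) = 5/17 ≈ 0.2941.
R = 146 + 0.2941 × (28 − 146) = 111.296 → 111
G = 17 + 0.2941 × (169 − 17) = 61.703 → 62
B = 91 + 0.2941 × (243 − 91) = 135.703 → 136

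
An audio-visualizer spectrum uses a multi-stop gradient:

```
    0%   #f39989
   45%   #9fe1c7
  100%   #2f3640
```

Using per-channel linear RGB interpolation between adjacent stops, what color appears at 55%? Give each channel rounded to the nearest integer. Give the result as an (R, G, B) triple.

55% lies between the 45% and 100% stops, so the local fraction is t = (55 − 45)/(100 − 45) = 10/55 ≈ 0.1818.
#9fe1c7 → (159, 225, 199); #2f3640 → (47, 54, 64).
R = 159 + 0.1818 × (47 − 159) = 138.638 → 139
G = 225 + 0.1818 × (54 − 225) = 193.912 → 194
B = 199 + 0.1818 × (64 − 199) = 174.457 → 174

(139, 194, 174)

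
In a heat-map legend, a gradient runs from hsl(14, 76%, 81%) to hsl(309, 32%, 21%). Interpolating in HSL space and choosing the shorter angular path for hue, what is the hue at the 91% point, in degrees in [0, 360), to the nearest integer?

Hue: 309 − 14 = 295°, but |295| > 180 so the shorter arc goes the other way: Δh = 295 − 360 = -65°.
H = 14 + 0.91 × (-65) = -45.15 → -45 → -45 mod 360 = 315°

315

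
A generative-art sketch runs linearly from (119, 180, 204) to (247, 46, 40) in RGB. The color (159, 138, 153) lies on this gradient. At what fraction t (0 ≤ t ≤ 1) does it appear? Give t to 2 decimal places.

Invert the lerp on the B channel (largest span, 164): t = (153 − 204) / (40 − 204) = -51/-164 = 0.31098.
Check on R: (159 − 119)/(247 − 119) = 0.3125 ✓

0.31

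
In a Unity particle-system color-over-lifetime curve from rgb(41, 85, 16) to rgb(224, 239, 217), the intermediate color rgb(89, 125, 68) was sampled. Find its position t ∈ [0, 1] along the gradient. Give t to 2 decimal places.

0.26

Invert the lerp on the B channel (largest span, 201): t = (68 − 16) / (217 − 16) = 52/201 = 0.25871.
Check on R: (89 − 41)/(224 − 41) = 0.2623 ✓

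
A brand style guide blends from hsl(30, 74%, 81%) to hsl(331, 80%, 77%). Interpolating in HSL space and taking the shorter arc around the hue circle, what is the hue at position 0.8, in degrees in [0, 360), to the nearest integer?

343

Hue: 331 − 30 = 301°, but |301| > 180 so the shorter arc goes the other way: Δh = 301 − 360 = -59°.
H = 30 + 0.8 × (-59) = -17.2 → -17 → -17 mod 360 = 343°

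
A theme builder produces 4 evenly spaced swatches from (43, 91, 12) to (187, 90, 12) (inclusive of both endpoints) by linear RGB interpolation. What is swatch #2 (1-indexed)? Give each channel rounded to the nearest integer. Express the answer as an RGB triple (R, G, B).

With 4 swatches and endpoints inclusive, swatch 2 sits at t = (2 − 1)/(4 − 1) = 1/3 ≈ 0.3333.
R = 43 + 0.3333 × (187 − 43) = 90.995 → 91
G = 91 + 0.3333 × (90 − 91) = 90.667 → 91
B = 12 + 0.3333 × (12 − 12) = 12 → 12

(91, 91, 12)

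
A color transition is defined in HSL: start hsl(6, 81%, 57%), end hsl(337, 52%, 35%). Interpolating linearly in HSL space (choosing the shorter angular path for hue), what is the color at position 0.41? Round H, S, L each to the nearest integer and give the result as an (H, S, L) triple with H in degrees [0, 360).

Hue: 337 − 6 = 331°, but |331| > 180 so the shorter arc goes the other way: Δh = 331 − 360 = -29°.
H = 6 + 0.41 × (-29) = -5.89 → -6 → -6 mod 360 = 354°
S = 81 + 0.41 × (52 − 81) = 69.11 → 69%
L = 57 + 0.41 × (35 − 57) = 47.98 → 48%

(354, 69, 48)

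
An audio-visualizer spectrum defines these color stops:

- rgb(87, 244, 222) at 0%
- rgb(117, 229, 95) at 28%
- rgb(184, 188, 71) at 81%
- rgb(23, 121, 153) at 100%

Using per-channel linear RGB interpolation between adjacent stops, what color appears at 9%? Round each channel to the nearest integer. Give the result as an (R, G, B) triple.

(97, 239, 181)

9% lies between the 0% and 28% stops, so the local fraction is t = (9 − 0)/(28 − 0) = 9/28 ≈ 0.3214.
R = 87 + 0.3214 × (117 − 87) = 96.642 → 97
G = 244 + 0.3214 × (229 − 244) = 239.179 → 239
B = 222 + 0.3214 × (95 − 222) = 181.182 → 181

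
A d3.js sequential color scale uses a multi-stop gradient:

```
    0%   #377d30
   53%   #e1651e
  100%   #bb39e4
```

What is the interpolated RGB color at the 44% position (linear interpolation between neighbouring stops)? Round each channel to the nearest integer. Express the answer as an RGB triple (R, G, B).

44% lies between the 0% and 53% stops, so the local fraction is t = (44 − 0)/(53 − 0) = 44/53 ≈ 0.8302.
#377d30 → (55, 125, 48); #e1651e → (225, 101, 30).
R = 55 + 0.8302 × (225 − 55) = 196.134 → 196
G = 125 + 0.8302 × (101 − 125) = 105.075 → 105
B = 48 + 0.8302 × (30 − 48) = 33.056 → 33

(196, 105, 33)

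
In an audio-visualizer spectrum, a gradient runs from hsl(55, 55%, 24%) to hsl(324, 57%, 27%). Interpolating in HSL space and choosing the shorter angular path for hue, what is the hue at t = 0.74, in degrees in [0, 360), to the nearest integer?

348

Hue: 324 − 55 = 269°, but |269| > 180 so the shorter arc goes the other way: Δh = 269 − 360 = -91°.
H = 55 + 0.74 × (-91) = -12.34 → -12 → -12 mod 360 = 348°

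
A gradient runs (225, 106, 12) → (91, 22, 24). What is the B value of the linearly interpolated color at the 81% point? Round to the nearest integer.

22

B = 12 + 0.81 × (24 − 12) = 21.72 → 22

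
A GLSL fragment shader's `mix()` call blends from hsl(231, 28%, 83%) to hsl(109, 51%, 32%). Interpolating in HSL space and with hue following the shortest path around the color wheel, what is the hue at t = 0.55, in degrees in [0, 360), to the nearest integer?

164

Hue arc: Δh = 109 − 231 = -122° (|Δh| ≤ 180, already the shorter path).
H = 231 + 0.55 × (-122) = 163.9 → 164°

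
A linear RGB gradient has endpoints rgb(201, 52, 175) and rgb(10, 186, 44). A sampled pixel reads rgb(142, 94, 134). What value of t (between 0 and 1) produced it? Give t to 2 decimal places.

Invert the lerp on the R channel (largest span, 191): t = (142 − 201) / (10 − 201) = -59/-191 = 0.3089.
Check on G: (94 − 52)/(186 − 52) = 0.3134 ✓

0.31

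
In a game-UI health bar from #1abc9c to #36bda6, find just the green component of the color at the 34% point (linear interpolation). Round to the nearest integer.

188

G₁ = 188 (from #1abc9c), G₂ = 189 (from #36bda6).
G = 188 + 0.34 × (189 − 188) = 188.34 → 188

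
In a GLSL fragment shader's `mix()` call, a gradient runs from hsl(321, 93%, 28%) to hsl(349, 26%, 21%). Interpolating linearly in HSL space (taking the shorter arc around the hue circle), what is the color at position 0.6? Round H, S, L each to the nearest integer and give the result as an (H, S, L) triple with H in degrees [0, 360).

Hue arc: Δh = 349 − 321 = 28° (|Δh| ≤ 180, already the shorter path).
H = 321 + 0.6 × (28) = 337.8 → 338°
S = 93 + 0.6 × (26 − 93) = 52.8 → 53%
L = 28 + 0.6 × (21 − 28) = 23.8 → 24%

(338, 53, 24)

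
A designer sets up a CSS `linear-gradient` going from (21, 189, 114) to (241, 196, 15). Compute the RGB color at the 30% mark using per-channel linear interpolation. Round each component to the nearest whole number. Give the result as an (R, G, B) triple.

30% corresponds to t = 0.3.
R = 21 + 0.3 × (241 − 21) = 21 + 0.3 × 220 = 87 → 87
G = 189 + 0.3 × (196 − 189) = 189 + 0.3 × 7 = 191.1 → 191
B = 114 + 0.3 × (15 − 114) = 114 + 0.3 × -99 = 84.3 → 84

(87, 191, 84)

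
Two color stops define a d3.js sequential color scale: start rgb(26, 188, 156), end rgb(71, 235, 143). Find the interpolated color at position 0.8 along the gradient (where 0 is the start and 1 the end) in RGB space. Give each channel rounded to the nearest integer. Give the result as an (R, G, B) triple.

R = 26 + 0.8 × (71 − 26) = 26 + 0.8 × 45 = 62 → 62
G = 188 + 0.8 × (235 − 188) = 188 + 0.8 × 47 = 225.6 → 226
B = 156 + 0.8 × (143 − 156) = 156 + 0.8 × -13 = 145.6 → 146

(62, 226, 146)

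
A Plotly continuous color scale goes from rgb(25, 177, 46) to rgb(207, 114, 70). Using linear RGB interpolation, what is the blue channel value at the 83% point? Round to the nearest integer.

B = 46 + 0.83 × (70 − 46) = 65.92 → 66

66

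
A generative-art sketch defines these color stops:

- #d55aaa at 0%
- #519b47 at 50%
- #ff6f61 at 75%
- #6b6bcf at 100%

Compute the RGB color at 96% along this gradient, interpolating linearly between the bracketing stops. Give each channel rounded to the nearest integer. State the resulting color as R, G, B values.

(131, 108, 189)

96% lies between the 75% and 100% stops, so the local fraction is t = (96 − 75)/(100 − 75) = 21/25 ≈ 0.84.
#ff6f61 → (255, 111, 97); #6b6bcf → (107, 107, 207).
R = 255 + 0.84 × (107 − 255) = 130.68 → 131
G = 111 + 0.84 × (107 − 111) = 107.64 → 108
B = 97 + 0.84 × (207 − 97) = 189.4 → 189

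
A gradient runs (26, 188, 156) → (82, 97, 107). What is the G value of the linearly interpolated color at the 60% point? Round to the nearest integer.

133

G = 188 + 0.6 × (97 − 188) = 133.4 → 133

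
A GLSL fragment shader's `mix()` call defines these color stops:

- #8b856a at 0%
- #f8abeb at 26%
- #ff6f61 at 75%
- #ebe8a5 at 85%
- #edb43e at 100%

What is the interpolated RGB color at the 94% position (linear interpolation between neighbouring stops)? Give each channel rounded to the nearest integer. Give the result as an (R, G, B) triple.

94% lies between the 85% and 100% stops, so the local fraction is t = (94 − 85)/(100 − 85) = 9/15 ≈ 0.6.
#ebe8a5 → (235, 232, 165); #edb43e → (237, 180, 62).
R = 235 + 0.6 × (237 − 235) = 236.2 → 236
G = 232 + 0.6 × (180 − 232) = 200.8 → 201
B = 165 + 0.6 × (62 − 165) = 103.2 → 103

(236, 201, 103)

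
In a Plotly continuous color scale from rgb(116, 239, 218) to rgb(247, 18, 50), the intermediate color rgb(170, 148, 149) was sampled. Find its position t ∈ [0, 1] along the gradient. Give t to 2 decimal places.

Invert the lerp on the G channel (largest span, 221): t = (148 − 239) / (18 − 239) = -91/-221 = 0.41176.
Check on R: (170 − 116)/(247 − 116) = 0.4122 ✓

0.41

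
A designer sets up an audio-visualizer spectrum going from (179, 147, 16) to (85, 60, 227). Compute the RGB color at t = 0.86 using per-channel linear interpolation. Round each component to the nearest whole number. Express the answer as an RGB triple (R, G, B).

R = 179 + 0.86 × (85 − 179) = 179 + 0.86 × -94 = 98.16 → 98
G = 147 + 0.86 × (60 − 147) = 147 + 0.86 × -87 = 72.18 → 72
B = 16 + 0.86 × (227 − 16) = 16 + 0.86 × 211 = 197.46 → 197

(98, 72, 197)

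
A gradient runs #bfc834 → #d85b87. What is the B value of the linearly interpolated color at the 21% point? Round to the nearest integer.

69

B₁ = 52 (from #bfc834), B₂ = 135 (from #d85b87).
B = 52 + 0.21 × (135 − 52) = 69.43 → 69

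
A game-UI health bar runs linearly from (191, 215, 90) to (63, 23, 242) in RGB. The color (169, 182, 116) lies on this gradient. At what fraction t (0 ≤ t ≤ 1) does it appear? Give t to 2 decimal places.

0.17

Invert the lerp on the G channel (largest span, 192): t = (182 − 215) / (23 − 215) = -33/-192 = 0.17188.
Check on R: (169 − 191)/(63 − 191) = 0.1719 ✓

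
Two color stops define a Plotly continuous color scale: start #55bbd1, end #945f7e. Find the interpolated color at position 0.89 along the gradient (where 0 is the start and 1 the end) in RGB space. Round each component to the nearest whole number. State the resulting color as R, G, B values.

#55bbd1 → (85, 187, 209); #945f7e → (148, 95, 126).
R = 85 + 0.89 × (148 − 85) = 85 + 0.89 × 63 = 141.07 → 141
G = 187 + 0.89 × (95 − 187) = 187 + 0.89 × -92 = 105.12 → 105
B = 209 + 0.89 × (126 − 209) = 209 + 0.89 × -83 = 135.13 → 135

(141, 105, 135)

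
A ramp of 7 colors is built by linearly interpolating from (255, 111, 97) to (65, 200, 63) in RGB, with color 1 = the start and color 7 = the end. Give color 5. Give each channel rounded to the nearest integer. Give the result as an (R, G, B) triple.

With 7 swatches and endpoints inclusive, swatch 5 sits at t = (5 − 1)/(7 − 1) = 4/6 ≈ 0.6667.
R = 255 + 0.6667 × (65 − 255) = 128.327 → 128
G = 111 + 0.6667 × (200 − 111) = 170.336 → 170
B = 97 + 0.6667 × (63 − 97) = 74.332 → 74

(128, 170, 74)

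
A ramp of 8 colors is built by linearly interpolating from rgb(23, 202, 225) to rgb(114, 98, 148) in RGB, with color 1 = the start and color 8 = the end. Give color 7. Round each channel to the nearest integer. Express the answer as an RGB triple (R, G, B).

(101, 113, 159)

With 8 swatches and endpoints inclusive, swatch 7 sits at t = (7 − 1)/(8 − 1) = 6/7 ≈ 0.8571.
R = 23 + 0.8571 × (114 − 23) = 100.996 → 101
G = 202 + 0.8571 × (98 − 202) = 112.862 → 113
B = 225 + 0.8571 × (148 − 225) = 159.003 → 159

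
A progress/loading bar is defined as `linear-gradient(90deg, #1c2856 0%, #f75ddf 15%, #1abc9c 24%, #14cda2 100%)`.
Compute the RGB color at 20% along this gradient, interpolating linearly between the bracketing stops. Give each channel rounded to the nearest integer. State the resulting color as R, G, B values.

(124, 146, 186)

20% lies between the 15% and 24% stops, so the local fraction is t = (20 − 15)/(24 − 15) = 5/9 ≈ 0.5556.
#f75ddf → (247, 93, 223); #1abc9c → (26, 188, 156).
R = 247 + 0.5556 × (26 − 247) = 124.212 → 124
G = 93 + 0.5556 × (188 − 93) = 145.782 → 146
B = 223 + 0.5556 × (156 − 223) = 185.775 → 186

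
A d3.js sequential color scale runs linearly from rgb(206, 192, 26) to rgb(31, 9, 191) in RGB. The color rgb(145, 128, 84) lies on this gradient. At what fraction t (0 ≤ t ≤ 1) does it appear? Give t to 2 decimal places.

0.35

Invert the lerp on the G channel (largest span, 183): t = (128 − 192) / (9 − 192) = -64/-183 = 0.34973.
Check on R: (145 − 206)/(31 − 206) = 0.3486 ✓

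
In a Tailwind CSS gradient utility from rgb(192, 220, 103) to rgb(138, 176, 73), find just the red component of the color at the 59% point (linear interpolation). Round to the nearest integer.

R = 192 + 0.59 × (138 − 192) = 160.14 → 160

160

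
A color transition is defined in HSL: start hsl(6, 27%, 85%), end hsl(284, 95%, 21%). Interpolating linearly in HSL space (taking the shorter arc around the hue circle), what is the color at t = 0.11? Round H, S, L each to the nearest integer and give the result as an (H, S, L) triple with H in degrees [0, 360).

Hue: 284 − 6 = 278°, but |278| > 180 so the shorter arc goes the other way: Δh = 278 − 360 = -82°.
H = 6 + 0.11 × (-82) = -3.02 → -3 → -3 mod 360 = 357°
S = 27 + 0.11 × (95 − 27) = 34.48 → 34%
L = 85 + 0.11 × (21 − 85) = 77.96 → 78%

(357, 34, 78)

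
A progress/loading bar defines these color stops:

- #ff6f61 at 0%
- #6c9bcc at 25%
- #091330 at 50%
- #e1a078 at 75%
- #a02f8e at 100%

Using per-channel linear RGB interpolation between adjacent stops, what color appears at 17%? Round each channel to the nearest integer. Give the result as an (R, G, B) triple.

17% lies between the 0% and 25% stops, so the local fraction is t = (17 − 0)/(25 − 0) = 17/25 ≈ 0.68.
#ff6f61 → (255, 111, 97); #6c9bcc → (108, 155, 204).
R = 255 + 0.68 × (108 − 255) = 155.04 → 155
G = 111 + 0.68 × (155 − 111) = 140.92 → 141
B = 97 + 0.68 × (204 − 97) = 169.76 → 170

(155, 141, 170)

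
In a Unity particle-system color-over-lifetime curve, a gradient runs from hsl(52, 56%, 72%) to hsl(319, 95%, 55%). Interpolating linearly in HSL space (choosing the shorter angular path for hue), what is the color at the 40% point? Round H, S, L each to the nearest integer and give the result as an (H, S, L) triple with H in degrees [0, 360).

(15, 72, 65)

Hue: 319 − 52 = 267°, but |267| > 180 so the shorter arc goes the other way: Δh = 267 − 360 = -93°.
H = 52 + 0.4 × (-93) = 14.8 → 15°
S = 56 + 0.4 × (95 − 56) = 71.6 → 72%
L = 72 + 0.4 × (55 − 72) = 65.2 → 65%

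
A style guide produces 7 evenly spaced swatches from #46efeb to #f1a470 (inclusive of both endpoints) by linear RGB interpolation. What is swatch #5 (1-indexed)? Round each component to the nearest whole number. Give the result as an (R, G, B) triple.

(184, 189, 153)

With 7 swatches and endpoints inclusive, swatch 5 sits at t = (5 − 1)/(7 − 1) = 4/6 ≈ 0.6667.
#46efeb → (70, 239, 235); #f1a470 → (241, 164, 112).
R = 70 + 0.6667 × (241 − 70) = 184.006 → 184
G = 239 + 0.6667 × (164 − 239) = 188.998 → 189
B = 235 + 0.6667 × (112 − 235) = 152.996 → 153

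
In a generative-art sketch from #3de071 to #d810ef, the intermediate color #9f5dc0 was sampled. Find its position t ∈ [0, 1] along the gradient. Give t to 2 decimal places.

0.63

Invert the lerp on the G channel (largest span, 208): t = (93 − 224) / (16 − 224) = -131/-208 = 0.62981.
Check on R: (159 − 61)/(216 − 61) = 0.6323 ✓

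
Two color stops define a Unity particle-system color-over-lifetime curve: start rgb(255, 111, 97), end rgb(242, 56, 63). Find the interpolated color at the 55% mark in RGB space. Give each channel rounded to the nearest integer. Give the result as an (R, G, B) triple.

(248, 81, 78)

55% corresponds to t = 0.55.
R = 255 + 0.55 × (242 − 255) = 255 + 0.55 × -13 = 247.85 → 248
G = 111 + 0.55 × (56 − 111) = 111 + 0.55 × -55 = 80.75 → 81
B = 97 + 0.55 × (63 − 97) = 97 + 0.55 × -34 = 78.3 → 78
So the blended color is (248, 81, 78), about #f8514e.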